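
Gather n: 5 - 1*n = 5 - n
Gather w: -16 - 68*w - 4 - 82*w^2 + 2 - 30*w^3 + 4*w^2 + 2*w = -30*w^3 - 78*w^2 - 66*w - 18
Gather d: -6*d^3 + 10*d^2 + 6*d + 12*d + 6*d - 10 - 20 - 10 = -6*d^3 + 10*d^2 + 24*d - 40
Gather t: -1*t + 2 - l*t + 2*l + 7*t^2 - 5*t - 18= 2*l + 7*t^2 + t*(-l - 6) - 16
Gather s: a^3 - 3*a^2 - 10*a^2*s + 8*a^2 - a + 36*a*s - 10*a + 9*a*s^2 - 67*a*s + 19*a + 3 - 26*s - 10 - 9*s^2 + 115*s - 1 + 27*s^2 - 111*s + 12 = a^3 + 5*a^2 + 8*a + s^2*(9*a + 18) + s*(-10*a^2 - 31*a - 22) + 4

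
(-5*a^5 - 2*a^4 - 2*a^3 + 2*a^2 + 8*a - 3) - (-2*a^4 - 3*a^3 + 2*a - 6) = -5*a^5 + a^3 + 2*a^2 + 6*a + 3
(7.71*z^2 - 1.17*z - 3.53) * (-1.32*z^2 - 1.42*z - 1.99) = -10.1772*z^4 - 9.4038*z^3 - 9.0219*z^2 + 7.3409*z + 7.0247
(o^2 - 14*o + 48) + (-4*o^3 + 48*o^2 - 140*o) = -4*o^3 + 49*o^2 - 154*o + 48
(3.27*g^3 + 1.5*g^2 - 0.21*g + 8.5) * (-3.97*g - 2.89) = -12.9819*g^4 - 15.4053*g^3 - 3.5013*g^2 - 33.1381*g - 24.565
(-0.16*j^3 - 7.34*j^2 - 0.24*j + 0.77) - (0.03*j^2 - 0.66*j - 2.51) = -0.16*j^3 - 7.37*j^2 + 0.42*j + 3.28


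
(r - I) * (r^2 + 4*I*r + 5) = r^3 + 3*I*r^2 + 9*r - 5*I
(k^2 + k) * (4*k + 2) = 4*k^3 + 6*k^2 + 2*k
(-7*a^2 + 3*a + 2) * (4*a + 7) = -28*a^3 - 37*a^2 + 29*a + 14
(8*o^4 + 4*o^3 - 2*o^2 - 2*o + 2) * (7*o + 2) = 56*o^5 + 44*o^4 - 6*o^3 - 18*o^2 + 10*o + 4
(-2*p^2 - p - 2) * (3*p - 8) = -6*p^3 + 13*p^2 + 2*p + 16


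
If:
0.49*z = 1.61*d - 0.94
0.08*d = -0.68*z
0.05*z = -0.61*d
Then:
No Solution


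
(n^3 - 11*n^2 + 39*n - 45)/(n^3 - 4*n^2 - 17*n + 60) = (n - 3)/(n + 4)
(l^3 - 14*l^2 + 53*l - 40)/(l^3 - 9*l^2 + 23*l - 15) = (l - 8)/(l - 3)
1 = 1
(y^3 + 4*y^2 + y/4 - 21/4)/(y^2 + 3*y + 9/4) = (2*y^2 + 5*y - 7)/(2*y + 3)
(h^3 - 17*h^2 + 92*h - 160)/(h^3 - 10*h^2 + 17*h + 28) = (h^2 - 13*h + 40)/(h^2 - 6*h - 7)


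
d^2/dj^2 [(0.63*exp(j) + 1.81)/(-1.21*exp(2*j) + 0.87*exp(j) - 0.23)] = (-0.922383*exp(4*j) - 11.263285*exp(3*j) + 6.768135*exp(2*j) + 0.51884*exp(j) - 0.395508)*exp(j)/(1.771561*exp(6*j) - 3.821301*exp(5*j) + 3.757776*exp(4*j) - 2.111229*exp(3*j) + 0.714288*exp(2*j) - 0.138069*exp(j) + 0.012167)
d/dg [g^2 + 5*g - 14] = 2*g + 5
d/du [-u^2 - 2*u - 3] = -2*u - 2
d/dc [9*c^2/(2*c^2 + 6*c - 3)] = 54*c*(c - 1)/(4*c^4 + 24*c^3 + 24*c^2 - 36*c + 9)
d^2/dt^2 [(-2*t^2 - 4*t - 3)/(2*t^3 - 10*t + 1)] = 4*(-4*t^6 - 24*t^5 - 96*t^4 - 26*t^3 + 114*t^2 + 9*t - 171)/(8*t^9 - 120*t^7 + 12*t^6 + 600*t^5 - 120*t^4 - 994*t^3 + 300*t^2 - 30*t + 1)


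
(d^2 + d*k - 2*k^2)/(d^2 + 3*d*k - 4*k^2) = (d + 2*k)/(d + 4*k)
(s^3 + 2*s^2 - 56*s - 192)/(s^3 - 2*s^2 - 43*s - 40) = (s^2 + 10*s + 24)/(s^2 + 6*s + 5)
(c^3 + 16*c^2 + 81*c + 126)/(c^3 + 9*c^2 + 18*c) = (c + 7)/c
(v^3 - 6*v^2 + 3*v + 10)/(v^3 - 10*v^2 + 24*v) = (v^3 - 6*v^2 + 3*v + 10)/(v*(v^2 - 10*v + 24))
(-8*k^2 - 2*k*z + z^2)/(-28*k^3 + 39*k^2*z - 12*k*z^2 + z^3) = (2*k + z)/(7*k^2 - 8*k*z + z^2)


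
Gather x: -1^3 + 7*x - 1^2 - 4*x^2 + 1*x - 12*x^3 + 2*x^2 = -12*x^3 - 2*x^2 + 8*x - 2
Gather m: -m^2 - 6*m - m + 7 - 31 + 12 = -m^2 - 7*m - 12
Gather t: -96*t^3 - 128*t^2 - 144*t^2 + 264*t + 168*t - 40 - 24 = -96*t^3 - 272*t^2 + 432*t - 64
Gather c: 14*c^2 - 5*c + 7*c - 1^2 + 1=14*c^2 + 2*c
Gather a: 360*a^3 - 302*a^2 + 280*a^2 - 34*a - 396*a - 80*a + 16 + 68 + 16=360*a^3 - 22*a^2 - 510*a + 100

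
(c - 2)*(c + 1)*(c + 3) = c^3 + 2*c^2 - 5*c - 6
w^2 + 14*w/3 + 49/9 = (w + 7/3)^2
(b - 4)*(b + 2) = b^2 - 2*b - 8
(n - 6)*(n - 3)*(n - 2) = n^3 - 11*n^2 + 36*n - 36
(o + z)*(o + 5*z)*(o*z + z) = o^3*z + 6*o^2*z^2 + o^2*z + 5*o*z^3 + 6*o*z^2 + 5*z^3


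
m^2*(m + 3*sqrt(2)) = m^3 + 3*sqrt(2)*m^2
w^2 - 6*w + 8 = (w - 4)*(w - 2)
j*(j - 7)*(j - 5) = j^3 - 12*j^2 + 35*j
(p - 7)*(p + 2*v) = p^2 + 2*p*v - 7*p - 14*v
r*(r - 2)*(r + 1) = r^3 - r^2 - 2*r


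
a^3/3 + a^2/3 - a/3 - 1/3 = (a/3 + 1/3)*(a - 1)*(a + 1)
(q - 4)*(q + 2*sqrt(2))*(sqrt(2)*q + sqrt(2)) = sqrt(2)*q^3 - 3*sqrt(2)*q^2 + 4*q^2 - 12*q - 4*sqrt(2)*q - 16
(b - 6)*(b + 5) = b^2 - b - 30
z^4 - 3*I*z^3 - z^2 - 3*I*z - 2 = (z - 2*I)*(z - I)^2*(z + I)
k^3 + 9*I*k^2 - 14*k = k*(k + 2*I)*(k + 7*I)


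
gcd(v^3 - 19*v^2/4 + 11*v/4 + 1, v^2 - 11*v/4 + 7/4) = v - 1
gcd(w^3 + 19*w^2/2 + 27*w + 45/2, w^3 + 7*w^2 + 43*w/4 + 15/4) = w^2 + 13*w/2 + 15/2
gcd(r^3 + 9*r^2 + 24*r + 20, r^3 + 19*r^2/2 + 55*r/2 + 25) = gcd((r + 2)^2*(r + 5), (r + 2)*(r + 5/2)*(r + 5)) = r^2 + 7*r + 10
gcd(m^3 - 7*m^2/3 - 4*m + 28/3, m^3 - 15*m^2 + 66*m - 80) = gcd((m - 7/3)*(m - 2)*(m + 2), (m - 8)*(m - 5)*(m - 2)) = m - 2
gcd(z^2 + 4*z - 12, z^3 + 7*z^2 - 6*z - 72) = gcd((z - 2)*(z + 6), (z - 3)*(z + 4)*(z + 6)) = z + 6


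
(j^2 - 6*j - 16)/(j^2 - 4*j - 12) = (j - 8)/(j - 6)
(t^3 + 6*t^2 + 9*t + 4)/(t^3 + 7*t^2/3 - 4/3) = 3*(t^2 + 5*t + 4)/(3*t^2 + 4*t - 4)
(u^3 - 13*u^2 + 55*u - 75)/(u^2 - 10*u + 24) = (u^3 - 13*u^2 + 55*u - 75)/(u^2 - 10*u + 24)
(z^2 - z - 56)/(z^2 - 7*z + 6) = (z^2 - z - 56)/(z^2 - 7*z + 6)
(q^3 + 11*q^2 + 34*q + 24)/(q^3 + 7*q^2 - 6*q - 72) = (q + 1)/(q - 3)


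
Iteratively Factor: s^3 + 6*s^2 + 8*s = (s)*(s^2 + 6*s + 8) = s*(s + 2)*(s + 4)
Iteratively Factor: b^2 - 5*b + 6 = (b - 3)*(b - 2)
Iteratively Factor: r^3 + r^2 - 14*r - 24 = (r + 2)*(r^2 - r - 12) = (r + 2)*(r + 3)*(r - 4)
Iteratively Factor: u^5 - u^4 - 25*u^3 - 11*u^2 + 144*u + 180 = (u - 3)*(u^4 + 2*u^3 - 19*u^2 - 68*u - 60) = (u - 5)*(u - 3)*(u^3 + 7*u^2 + 16*u + 12) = (u - 5)*(u - 3)*(u + 3)*(u^2 + 4*u + 4) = (u - 5)*(u - 3)*(u + 2)*(u + 3)*(u + 2)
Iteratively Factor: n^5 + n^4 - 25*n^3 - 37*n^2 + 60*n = (n + 4)*(n^4 - 3*n^3 - 13*n^2 + 15*n) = (n - 5)*(n + 4)*(n^3 + 2*n^2 - 3*n) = (n - 5)*(n + 3)*(n + 4)*(n^2 - n) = (n - 5)*(n - 1)*(n + 3)*(n + 4)*(n)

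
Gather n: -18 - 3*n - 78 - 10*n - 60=-13*n - 156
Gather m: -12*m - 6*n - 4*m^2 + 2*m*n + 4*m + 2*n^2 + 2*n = -4*m^2 + m*(2*n - 8) + 2*n^2 - 4*n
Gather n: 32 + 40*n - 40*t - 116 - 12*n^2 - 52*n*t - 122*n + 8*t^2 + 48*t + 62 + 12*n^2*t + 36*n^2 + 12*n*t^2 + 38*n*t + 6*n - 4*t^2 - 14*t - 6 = n^2*(12*t + 24) + n*(12*t^2 - 14*t - 76) + 4*t^2 - 6*t - 28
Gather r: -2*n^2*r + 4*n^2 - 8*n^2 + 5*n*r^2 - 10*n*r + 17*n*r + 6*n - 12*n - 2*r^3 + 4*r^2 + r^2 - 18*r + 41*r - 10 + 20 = -4*n^2 - 6*n - 2*r^3 + r^2*(5*n + 5) + r*(-2*n^2 + 7*n + 23) + 10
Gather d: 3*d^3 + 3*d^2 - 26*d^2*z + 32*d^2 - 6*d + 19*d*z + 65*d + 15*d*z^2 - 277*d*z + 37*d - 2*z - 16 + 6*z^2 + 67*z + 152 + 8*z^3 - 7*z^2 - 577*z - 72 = 3*d^3 + d^2*(35 - 26*z) + d*(15*z^2 - 258*z + 96) + 8*z^3 - z^2 - 512*z + 64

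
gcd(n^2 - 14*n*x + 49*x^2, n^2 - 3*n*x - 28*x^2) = -n + 7*x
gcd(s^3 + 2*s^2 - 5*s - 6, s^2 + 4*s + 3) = s^2 + 4*s + 3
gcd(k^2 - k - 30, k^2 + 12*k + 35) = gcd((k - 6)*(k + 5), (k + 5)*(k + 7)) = k + 5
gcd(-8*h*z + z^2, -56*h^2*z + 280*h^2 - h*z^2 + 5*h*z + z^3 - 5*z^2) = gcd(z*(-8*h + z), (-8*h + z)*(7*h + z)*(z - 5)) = -8*h + z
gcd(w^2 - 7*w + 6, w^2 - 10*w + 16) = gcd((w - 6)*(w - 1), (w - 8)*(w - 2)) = 1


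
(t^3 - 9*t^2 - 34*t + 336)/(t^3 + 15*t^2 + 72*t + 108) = (t^2 - 15*t + 56)/(t^2 + 9*t + 18)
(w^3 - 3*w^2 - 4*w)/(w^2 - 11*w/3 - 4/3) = 3*w*(w + 1)/(3*w + 1)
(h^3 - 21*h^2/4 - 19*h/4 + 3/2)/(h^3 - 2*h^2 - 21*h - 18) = (h - 1/4)/(h + 3)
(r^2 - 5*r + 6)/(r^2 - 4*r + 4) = (r - 3)/(r - 2)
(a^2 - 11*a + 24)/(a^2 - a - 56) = (a - 3)/(a + 7)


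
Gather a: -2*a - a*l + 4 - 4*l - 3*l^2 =a*(-l - 2) - 3*l^2 - 4*l + 4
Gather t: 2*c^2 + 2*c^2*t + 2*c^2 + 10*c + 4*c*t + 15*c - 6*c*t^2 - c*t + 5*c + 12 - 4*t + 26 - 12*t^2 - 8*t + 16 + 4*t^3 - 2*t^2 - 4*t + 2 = 4*c^2 + 30*c + 4*t^3 + t^2*(-6*c - 14) + t*(2*c^2 + 3*c - 16) + 56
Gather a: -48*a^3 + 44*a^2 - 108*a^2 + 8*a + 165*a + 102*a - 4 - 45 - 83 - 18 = -48*a^3 - 64*a^2 + 275*a - 150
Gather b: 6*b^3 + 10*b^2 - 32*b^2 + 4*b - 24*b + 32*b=6*b^3 - 22*b^2 + 12*b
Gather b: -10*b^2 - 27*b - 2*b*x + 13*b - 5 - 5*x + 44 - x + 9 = -10*b^2 + b*(-2*x - 14) - 6*x + 48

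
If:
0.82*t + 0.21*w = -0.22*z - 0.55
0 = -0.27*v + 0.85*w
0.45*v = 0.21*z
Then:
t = -0.306255380200861*z - 0.670731707317073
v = 0.466666666666667*z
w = 0.148235294117647*z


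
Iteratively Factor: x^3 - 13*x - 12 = (x - 4)*(x^2 + 4*x + 3) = (x - 4)*(x + 1)*(x + 3)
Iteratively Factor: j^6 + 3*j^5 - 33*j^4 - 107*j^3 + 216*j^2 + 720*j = (j)*(j^5 + 3*j^4 - 33*j^3 - 107*j^2 + 216*j + 720) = j*(j + 4)*(j^4 - j^3 - 29*j^2 + 9*j + 180) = j*(j - 3)*(j + 4)*(j^3 + 2*j^2 - 23*j - 60) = j*(j - 5)*(j - 3)*(j + 4)*(j^2 + 7*j + 12) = j*(j - 5)*(j - 3)*(j + 4)^2*(j + 3)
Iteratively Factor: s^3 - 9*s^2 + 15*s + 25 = (s + 1)*(s^2 - 10*s + 25) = (s - 5)*(s + 1)*(s - 5)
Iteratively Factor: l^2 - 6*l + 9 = (l - 3)*(l - 3)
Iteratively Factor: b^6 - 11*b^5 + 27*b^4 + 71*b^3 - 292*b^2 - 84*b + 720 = (b - 4)*(b^5 - 7*b^4 - b^3 + 67*b^2 - 24*b - 180) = (b - 4)*(b + 2)*(b^4 - 9*b^3 + 17*b^2 + 33*b - 90) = (b - 4)*(b - 3)*(b + 2)*(b^3 - 6*b^2 - b + 30) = (b - 4)*(b - 3)*(b + 2)^2*(b^2 - 8*b + 15) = (b - 5)*(b - 4)*(b - 3)*(b + 2)^2*(b - 3)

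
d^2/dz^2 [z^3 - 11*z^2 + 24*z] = 6*z - 22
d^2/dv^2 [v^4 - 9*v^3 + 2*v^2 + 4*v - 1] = 12*v^2 - 54*v + 4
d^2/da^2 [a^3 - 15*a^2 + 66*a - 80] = 6*a - 30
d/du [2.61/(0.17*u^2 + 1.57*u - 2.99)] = (-0.8874*u - 4.0977)/(0.17*u^2 + 1.57*u - 2.99)^2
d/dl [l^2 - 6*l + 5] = 2*l - 6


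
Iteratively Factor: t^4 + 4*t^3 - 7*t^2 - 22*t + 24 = (t + 3)*(t^3 + t^2 - 10*t + 8) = (t - 2)*(t + 3)*(t^2 + 3*t - 4) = (t - 2)*(t + 3)*(t + 4)*(t - 1)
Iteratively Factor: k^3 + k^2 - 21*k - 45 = (k - 5)*(k^2 + 6*k + 9) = (k - 5)*(k + 3)*(k + 3)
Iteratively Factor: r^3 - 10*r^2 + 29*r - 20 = (r - 5)*(r^2 - 5*r + 4) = (r - 5)*(r - 1)*(r - 4)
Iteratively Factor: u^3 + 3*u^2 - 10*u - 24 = (u + 4)*(u^2 - u - 6) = (u - 3)*(u + 4)*(u + 2)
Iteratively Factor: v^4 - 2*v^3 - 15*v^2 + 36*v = (v)*(v^3 - 2*v^2 - 15*v + 36) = v*(v - 3)*(v^2 + v - 12) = v*(v - 3)*(v + 4)*(v - 3)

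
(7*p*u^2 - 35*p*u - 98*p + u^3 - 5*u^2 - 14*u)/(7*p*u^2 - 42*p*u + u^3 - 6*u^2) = (u^2 - 5*u - 14)/(u*(u - 6))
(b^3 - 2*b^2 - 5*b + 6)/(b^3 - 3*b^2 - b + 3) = (b + 2)/(b + 1)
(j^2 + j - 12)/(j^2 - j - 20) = (j - 3)/(j - 5)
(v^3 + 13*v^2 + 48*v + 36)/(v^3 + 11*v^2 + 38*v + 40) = (v^3 + 13*v^2 + 48*v + 36)/(v^3 + 11*v^2 + 38*v + 40)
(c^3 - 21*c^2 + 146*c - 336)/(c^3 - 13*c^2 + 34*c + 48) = (c - 7)/(c + 1)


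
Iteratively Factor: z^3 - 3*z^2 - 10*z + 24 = (z - 2)*(z^2 - z - 12) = (z - 2)*(z + 3)*(z - 4)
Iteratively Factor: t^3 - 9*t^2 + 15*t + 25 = (t - 5)*(t^2 - 4*t - 5) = (t - 5)^2*(t + 1)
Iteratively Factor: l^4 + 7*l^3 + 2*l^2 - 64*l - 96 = (l - 3)*(l^3 + 10*l^2 + 32*l + 32) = (l - 3)*(l + 4)*(l^2 + 6*l + 8) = (l - 3)*(l + 4)^2*(l + 2)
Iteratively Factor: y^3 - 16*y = (y + 4)*(y^2 - 4*y) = (y - 4)*(y + 4)*(y)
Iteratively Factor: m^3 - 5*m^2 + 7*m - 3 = (m - 1)*(m^2 - 4*m + 3) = (m - 1)^2*(m - 3)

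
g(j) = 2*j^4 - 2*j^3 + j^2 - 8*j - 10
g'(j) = 8*j^3 - 6*j^2 + 2*j - 8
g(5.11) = 1072.05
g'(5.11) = 913.01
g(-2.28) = 91.19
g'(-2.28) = -138.57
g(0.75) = -15.65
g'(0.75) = -6.50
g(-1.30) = 12.20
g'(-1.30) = -38.32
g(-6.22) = 3553.32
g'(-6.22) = -2177.71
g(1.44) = -16.82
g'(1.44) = 6.33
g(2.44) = 18.27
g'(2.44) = 77.37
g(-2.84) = 196.71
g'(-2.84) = -245.32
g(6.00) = 2138.00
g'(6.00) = 1516.00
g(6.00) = 2138.00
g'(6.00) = 1516.00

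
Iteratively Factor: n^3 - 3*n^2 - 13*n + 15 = (n - 5)*(n^2 + 2*n - 3) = (n - 5)*(n - 1)*(n + 3)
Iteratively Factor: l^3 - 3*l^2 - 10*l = (l)*(l^2 - 3*l - 10) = l*(l + 2)*(l - 5)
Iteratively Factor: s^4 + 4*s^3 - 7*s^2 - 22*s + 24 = (s - 2)*(s^3 + 6*s^2 + 5*s - 12) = (s - 2)*(s - 1)*(s^2 + 7*s + 12) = (s - 2)*(s - 1)*(s + 4)*(s + 3)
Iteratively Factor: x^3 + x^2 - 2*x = (x + 2)*(x^2 - x) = x*(x + 2)*(x - 1)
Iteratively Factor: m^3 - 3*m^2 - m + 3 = (m - 1)*(m^2 - 2*m - 3) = (m - 1)*(m + 1)*(m - 3)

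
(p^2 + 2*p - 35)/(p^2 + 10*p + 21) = (p - 5)/(p + 3)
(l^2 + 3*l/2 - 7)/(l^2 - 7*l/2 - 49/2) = (l - 2)/(l - 7)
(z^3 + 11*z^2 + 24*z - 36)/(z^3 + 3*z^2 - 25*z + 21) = (z^2 + 12*z + 36)/(z^2 + 4*z - 21)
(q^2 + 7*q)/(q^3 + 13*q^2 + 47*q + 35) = q/(q^2 + 6*q + 5)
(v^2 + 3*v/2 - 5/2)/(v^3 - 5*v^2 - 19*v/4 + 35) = 2*(v - 1)/(2*v^2 - 15*v + 28)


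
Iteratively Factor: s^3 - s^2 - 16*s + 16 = (s - 4)*(s^2 + 3*s - 4) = (s - 4)*(s - 1)*(s + 4)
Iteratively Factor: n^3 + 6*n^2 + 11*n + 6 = (n + 2)*(n^2 + 4*n + 3) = (n + 1)*(n + 2)*(n + 3)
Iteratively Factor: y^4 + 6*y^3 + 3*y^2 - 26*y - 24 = (y + 3)*(y^3 + 3*y^2 - 6*y - 8) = (y + 3)*(y + 4)*(y^2 - y - 2) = (y + 1)*(y + 3)*(y + 4)*(y - 2)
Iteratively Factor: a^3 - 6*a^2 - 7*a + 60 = (a - 4)*(a^2 - 2*a - 15) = (a - 5)*(a - 4)*(a + 3)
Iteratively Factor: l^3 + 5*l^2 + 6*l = (l)*(l^2 + 5*l + 6) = l*(l + 2)*(l + 3)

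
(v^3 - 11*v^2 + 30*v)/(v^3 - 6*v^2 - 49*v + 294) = v*(v - 5)/(v^2 - 49)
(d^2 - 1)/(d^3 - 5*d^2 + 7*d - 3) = (d + 1)/(d^2 - 4*d + 3)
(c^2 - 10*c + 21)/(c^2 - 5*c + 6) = (c - 7)/(c - 2)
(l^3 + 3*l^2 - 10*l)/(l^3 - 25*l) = (l - 2)/(l - 5)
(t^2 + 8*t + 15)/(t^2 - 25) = (t + 3)/(t - 5)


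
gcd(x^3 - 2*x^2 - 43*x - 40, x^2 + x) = x + 1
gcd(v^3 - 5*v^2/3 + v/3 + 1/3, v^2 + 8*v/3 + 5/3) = 1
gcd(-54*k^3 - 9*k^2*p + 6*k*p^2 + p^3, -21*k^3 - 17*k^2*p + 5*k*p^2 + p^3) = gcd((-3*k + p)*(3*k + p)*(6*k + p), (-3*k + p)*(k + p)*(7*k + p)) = -3*k + p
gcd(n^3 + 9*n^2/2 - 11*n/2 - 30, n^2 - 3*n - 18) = n + 3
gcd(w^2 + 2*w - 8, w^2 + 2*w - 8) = w^2 + 2*w - 8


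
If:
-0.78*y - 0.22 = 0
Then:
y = -0.28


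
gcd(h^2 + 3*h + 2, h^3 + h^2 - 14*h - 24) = h + 2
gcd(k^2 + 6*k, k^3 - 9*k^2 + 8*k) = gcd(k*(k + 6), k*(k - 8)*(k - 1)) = k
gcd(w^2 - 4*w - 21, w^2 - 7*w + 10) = 1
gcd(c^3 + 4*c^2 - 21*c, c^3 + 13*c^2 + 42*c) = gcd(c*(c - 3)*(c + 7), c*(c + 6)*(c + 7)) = c^2 + 7*c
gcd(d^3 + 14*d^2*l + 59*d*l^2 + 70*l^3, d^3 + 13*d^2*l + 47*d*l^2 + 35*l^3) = d^2 + 12*d*l + 35*l^2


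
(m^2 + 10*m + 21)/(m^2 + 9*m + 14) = (m + 3)/(m + 2)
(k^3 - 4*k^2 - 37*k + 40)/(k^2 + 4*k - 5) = k - 8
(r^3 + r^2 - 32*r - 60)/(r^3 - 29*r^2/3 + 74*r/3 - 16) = 3*(r^2 + 7*r + 10)/(3*r^2 - 11*r + 8)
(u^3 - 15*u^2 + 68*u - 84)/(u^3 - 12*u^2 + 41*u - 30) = (u^2 - 9*u + 14)/(u^2 - 6*u + 5)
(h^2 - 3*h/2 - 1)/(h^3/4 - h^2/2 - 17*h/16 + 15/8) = 8*(2*h^2 - 3*h - 2)/(4*h^3 - 8*h^2 - 17*h + 30)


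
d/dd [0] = 0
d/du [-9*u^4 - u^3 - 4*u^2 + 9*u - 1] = -36*u^3 - 3*u^2 - 8*u + 9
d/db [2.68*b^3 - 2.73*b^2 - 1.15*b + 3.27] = 8.04*b^2 - 5.46*b - 1.15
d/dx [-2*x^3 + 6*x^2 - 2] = 6*x*(2 - x)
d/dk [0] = 0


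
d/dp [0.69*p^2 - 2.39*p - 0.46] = 1.38*p - 2.39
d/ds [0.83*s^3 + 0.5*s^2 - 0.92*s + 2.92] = 2.49*s^2 + 1.0*s - 0.92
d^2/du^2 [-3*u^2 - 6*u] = -6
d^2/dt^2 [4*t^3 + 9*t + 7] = 24*t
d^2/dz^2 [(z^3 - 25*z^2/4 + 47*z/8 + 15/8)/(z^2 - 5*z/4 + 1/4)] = 20*(-4*z^3 + 60*z^2 - 72*z + 25)/(64*z^6 - 240*z^5 + 348*z^4 - 245*z^3 + 87*z^2 - 15*z + 1)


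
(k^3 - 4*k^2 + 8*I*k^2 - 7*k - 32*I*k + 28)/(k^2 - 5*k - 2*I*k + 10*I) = (k^3 + 4*k^2*(-1 + 2*I) - k*(7 + 32*I) + 28)/(k^2 - k*(5 + 2*I) + 10*I)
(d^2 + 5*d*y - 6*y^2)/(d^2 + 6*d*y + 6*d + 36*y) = (d - y)/(d + 6)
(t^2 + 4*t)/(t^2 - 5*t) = (t + 4)/(t - 5)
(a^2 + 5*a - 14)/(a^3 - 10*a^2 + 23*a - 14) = (a + 7)/(a^2 - 8*a + 7)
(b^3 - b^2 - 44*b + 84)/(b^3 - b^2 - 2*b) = (b^2 + b - 42)/(b*(b + 1))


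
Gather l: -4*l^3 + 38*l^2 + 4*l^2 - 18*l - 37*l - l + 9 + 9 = -4*l^3 + 42*l^2 - 56*l + 18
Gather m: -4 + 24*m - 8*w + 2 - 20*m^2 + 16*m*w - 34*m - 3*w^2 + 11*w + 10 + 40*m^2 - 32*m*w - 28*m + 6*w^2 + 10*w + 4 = 20*m^2 + m*(-16*w - 38) + 3*w^2 + 13*w + 12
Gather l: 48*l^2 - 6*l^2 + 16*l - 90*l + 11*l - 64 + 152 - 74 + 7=42*l^2 - 63*l + 21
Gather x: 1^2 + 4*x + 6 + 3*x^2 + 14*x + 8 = 3*x^2 + 18*x + 15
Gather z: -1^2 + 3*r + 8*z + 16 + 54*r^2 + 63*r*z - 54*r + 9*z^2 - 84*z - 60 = 54*r^2 - 51*r + 9*z^2 + z*(63*r - 76) - 45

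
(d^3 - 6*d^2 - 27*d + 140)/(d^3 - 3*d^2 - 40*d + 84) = (d^2 + d - 20)/(d^2 + 4*d - 12)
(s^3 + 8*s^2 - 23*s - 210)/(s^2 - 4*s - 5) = (s^2 + 13*s + 42)/(s + 1)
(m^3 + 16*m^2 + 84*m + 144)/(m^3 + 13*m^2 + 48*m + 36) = (m + 4)/(m + 1)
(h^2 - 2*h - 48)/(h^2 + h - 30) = (h - 8)/(h - 5)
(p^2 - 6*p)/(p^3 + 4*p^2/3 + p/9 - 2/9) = 9*p*(p - 6)/(9*p^3 + 12*p^2 + p - 2)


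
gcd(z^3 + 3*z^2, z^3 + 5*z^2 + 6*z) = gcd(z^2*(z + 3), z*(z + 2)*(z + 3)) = z^2 + 3*z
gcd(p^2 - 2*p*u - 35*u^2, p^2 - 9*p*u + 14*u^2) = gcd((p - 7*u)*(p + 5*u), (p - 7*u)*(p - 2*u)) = p - 7*u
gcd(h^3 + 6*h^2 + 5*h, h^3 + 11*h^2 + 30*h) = h^2 + 5*h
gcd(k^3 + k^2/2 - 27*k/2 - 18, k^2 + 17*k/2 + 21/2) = k + 3/2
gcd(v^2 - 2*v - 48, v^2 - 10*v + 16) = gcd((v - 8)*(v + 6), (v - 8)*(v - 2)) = v - 8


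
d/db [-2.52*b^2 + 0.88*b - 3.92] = 0.88 - 5.04*b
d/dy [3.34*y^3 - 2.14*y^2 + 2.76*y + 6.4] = 10.02*y^2 - 4.28*y + 2.76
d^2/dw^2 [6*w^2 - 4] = 12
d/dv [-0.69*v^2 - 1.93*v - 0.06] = -1.38*v - 1.93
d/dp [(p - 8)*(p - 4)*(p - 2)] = 3*p^2 - 28*p + 56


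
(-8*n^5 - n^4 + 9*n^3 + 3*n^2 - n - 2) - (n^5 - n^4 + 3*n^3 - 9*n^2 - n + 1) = -9*n^5 + 6*n^3 + 12*n^2 - 3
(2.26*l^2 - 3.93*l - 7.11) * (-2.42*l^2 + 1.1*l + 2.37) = -5.4692*l^4 + 11.9966*l^3 + 18.2394*l^2 - 17.1351*l - 16.8507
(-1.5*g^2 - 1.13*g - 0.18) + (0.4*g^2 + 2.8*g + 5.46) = -1.1*g^2 + 1.67*g + 5.28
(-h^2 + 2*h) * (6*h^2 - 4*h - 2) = -6*h^4 + 16*h^3 - 6*h^2 - 4*h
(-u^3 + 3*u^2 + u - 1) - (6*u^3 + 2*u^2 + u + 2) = -7*u^3 + u^2 - 3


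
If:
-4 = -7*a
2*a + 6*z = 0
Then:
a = 4/7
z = -4/21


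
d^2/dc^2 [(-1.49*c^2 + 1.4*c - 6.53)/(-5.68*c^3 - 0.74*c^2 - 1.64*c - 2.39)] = (96.1419520000001*c^6 - 271.00416*c^5 + 2409.496896*c^4 + 176.904416*c^3 + 598.67658*c^2 - 469.471248*c + 40.025198)/(183.250432*c^9 + 71.622528*c^8 + 168.062112*c^7 + 273.08612*c^6 + 108.798864*c^5 + 143.477172*c^4 + 119.148152*c^3 + 31.965294*c^2 + 28.103532*c + 13.651919)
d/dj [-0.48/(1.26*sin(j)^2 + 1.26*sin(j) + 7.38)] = (1.2096*sin(j) + 0.6048)*cos(j)/(1.26*sin(j)^2 + 1.26*sin(j) + 7.38)^2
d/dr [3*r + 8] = 3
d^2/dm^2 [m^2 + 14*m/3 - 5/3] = 2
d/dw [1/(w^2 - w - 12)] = (1 - 2*w)/(-w^2 + w + 12)^2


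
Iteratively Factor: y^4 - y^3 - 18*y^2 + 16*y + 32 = (y - 2)*(y^3 + y^2 - 16*y - 16) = (y - 4)*(y - 2)*(y^2 + 5*y + 4) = (y - 4)*(y - 2)*(y + 4)*(y + 1)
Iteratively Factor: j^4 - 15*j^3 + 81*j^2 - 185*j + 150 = (j - 2)*(j^3 - 13*j^2 + 55*j - 75) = (j - 5)*(j - 2)*(j^2 - 8*j + 15) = (j - 5)*(j - 3)*(j - 2)*(j - 5)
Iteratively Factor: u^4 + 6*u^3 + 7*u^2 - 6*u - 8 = (u - 1)*(u^3 + 7*u^2 + 14*u + 8) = (u - 1)*(u + 4)*(u^2 + 3*u + 2) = (u - 1)*(u + 1)*(u + 4)*(u + 2)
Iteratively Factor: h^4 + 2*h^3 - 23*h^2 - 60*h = (h - 5)*(h^3 + 7*h^2 + 12*h) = (h - 5)*(h + 4)*(h^2 + 3*h) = h*(h - 5)*(h + 4)*(h + 3)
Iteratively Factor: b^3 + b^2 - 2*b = (b + 2)*(b^2 - b) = b*(b + 2)*(b - 1)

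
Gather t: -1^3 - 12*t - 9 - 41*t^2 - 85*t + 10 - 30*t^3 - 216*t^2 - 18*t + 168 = -30*t^3 - 257*t^2 - 115*t + 168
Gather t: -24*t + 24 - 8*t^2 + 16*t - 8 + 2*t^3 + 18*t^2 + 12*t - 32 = 2*t^3 + 10*t^2 + 4*t - 16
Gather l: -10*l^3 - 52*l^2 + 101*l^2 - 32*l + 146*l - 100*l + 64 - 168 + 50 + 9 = -10*l^3 + 49*l^2 + 14*l - 45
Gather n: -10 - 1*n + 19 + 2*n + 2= n + 11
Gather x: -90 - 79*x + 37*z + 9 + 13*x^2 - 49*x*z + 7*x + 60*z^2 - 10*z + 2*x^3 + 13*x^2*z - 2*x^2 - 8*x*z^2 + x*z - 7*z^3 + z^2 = 2*x^3 + x^2*(13*z + 11) + x*(-8*z^2 - 48*z - 72) - 7*z^3 + 61*z^2 + 27*z - 81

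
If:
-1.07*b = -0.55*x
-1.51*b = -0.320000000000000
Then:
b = 0.21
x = 0.41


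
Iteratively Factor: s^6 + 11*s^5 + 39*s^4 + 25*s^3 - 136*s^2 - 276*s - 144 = (s + 1)*(s^5 + 10*s^4 + 29*s^3 - 4*s^2 - 132*s - 144) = (s + 1)*(s + 2)*(s^4 + 8*s^3 + 13*s^2 - 30*s - 72) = (s - 2)*(s + 1)*(s + 2)*(s^3 + 10*s^2 + 33*s + 36) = (s - 2)*(s + 1)*(s + 2)*(s + 3)*(s^2 + 7*s + 12) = (s - 2)*(s + 1)*(s + 2)*(s + 3)^2*(s + 4)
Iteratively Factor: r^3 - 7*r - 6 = (r - 3)*(r^2 + 3*r + 2) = (r - 3)*(r + 1)*(r + 2)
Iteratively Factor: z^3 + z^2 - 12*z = (z - 3)*(z^2 + 4*z) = (z - 3)*(z + 4)*(z)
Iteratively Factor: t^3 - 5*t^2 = (t)*(t^2 - 5*t) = t*(t - 5)*(t)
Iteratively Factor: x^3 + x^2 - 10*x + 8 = (x + 4)*(x^2 - 3*x + 2) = (x - 1)*(x + 4)*(x - 2)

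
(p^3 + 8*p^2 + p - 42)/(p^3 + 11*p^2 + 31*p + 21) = (p - 2)/(p + 1)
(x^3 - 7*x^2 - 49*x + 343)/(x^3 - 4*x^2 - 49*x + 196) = (x - 7)/(x - 4)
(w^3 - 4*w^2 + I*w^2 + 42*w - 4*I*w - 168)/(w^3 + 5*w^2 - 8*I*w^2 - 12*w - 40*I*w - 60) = (w^2 + w*(-4 + 7*I) - 28*I)/(w^2 + w*(5 - 2*I) - 10*I)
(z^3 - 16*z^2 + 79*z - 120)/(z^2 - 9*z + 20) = (z^2 - 11*z + 24)/(z - 4)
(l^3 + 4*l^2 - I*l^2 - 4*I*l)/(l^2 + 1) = l*(l + 4)/(l + I)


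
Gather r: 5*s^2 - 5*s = 5*s^2 - 5*s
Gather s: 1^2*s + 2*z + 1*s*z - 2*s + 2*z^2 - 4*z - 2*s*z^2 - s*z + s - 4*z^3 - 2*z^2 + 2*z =-2*s*z^2 - 4*z^3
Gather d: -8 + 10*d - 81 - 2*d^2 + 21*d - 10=-2*d^2 + 31*d - 99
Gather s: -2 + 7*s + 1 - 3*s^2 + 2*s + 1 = -3*s^2 + 9*s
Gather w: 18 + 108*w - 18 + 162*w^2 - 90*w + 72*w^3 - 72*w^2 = 72*w^3 + 90*w^2 + 18*w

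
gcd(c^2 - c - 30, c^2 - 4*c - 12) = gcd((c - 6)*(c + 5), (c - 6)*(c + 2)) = c - 6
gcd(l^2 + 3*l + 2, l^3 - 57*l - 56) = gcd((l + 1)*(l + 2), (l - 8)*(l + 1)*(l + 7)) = l + 1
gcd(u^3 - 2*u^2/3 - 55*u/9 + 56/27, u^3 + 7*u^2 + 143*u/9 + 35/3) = u + 7/3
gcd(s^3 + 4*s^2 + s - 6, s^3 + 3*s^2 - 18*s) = 1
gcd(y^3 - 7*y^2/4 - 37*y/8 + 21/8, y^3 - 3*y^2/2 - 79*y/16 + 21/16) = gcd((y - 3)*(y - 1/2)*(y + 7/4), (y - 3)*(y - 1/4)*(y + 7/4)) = y^2 - 5*y/4 - 21/4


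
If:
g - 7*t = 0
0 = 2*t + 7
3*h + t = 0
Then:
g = -49/2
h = 7/6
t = -7/2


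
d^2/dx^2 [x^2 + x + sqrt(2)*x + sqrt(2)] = 2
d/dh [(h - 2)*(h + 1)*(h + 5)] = 3*h^2 + 8*h - 7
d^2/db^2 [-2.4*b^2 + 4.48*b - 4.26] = -4.80000000000000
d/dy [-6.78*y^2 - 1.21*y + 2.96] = -13.56*y - 1.21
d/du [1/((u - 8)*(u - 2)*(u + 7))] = (-(u - 8)*(u - 2) - (u - 8)*(u + 7) - (u - 2)*(u + 7))/((u - 8)^2*(u - 2)^2*(u + 7)^2)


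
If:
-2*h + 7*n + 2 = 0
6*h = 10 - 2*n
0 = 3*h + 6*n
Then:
No Solution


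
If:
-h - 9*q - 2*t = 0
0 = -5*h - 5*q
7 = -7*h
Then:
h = -1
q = 1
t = -4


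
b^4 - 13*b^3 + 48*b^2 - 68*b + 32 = (b - 8)*(b - 2)^2*(b - 1)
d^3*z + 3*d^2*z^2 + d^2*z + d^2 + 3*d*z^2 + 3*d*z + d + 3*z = (d + 1)*(d + 3*z)*(d*z + 1)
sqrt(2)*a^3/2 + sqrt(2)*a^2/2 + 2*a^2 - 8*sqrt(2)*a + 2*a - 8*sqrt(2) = (a - 2*sqrt(2))*(a + 4*sqrt(2))*(sqrt(2)*a/2 + sqrt(2)/2)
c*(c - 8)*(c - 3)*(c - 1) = c^4 - 12*c^3 + 35*c^2 - 24*c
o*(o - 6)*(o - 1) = o^3 - 7*o^2 + 6*o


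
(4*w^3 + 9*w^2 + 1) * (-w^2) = -4*w^5 - 9*w^4 - w^2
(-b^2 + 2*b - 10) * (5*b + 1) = -5*b^3 + 9*b^2 - 48*b - 10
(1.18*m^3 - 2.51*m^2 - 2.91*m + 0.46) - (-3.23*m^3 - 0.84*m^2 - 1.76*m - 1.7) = 4.41*m^3 - 1.67*m^2 - 1.15*m + 2.16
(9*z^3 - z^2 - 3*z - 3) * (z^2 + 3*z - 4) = 9*z^5 + 26*z^4 - 42*z^3 - 8*z^2 + 3*z + 12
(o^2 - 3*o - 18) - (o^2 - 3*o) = -18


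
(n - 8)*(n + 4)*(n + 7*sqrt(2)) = n^3 - 4*n^2 + 7*sqrt(2)*n^2 - 28*sqrt(2)*n - 32*n - 224*sqrt(2)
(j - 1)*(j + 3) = j^2 + 2*j - 3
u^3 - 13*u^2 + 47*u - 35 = (u - 7)*(u - 5)*(u - 1)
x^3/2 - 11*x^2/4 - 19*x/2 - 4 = (x/2 + 1)*(x - 8)*(x + 1/2)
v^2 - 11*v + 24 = (v - 8)*(v - 3)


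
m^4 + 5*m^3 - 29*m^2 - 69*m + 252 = (m - 3)^2*(m + 4)*(m + 7)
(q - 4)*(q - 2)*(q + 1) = q^3 - 5*q^2 + 2*q + 8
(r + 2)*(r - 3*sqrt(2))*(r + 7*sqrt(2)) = r^3 + 2*r^2 + 4*sqrt(2)*r^2 - 42*r + 8*sqrt(2)*r - 84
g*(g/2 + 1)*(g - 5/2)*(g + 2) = g^4/2 + 3*g^3/4 - 3*g^2 - 5*g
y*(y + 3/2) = y^2 + 3*y/2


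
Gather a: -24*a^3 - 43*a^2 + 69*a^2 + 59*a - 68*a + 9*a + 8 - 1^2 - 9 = -24*a^3 + 26*a^2 - 2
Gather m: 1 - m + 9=10 - m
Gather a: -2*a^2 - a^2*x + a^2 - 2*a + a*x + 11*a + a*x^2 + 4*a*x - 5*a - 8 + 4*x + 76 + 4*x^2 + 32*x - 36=a^2*(-x - 1) + a*(x^2 + 5*x + 4) + 4*x^2 + 36*x + 32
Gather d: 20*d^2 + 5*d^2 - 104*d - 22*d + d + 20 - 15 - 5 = 25*d^2 - 125*d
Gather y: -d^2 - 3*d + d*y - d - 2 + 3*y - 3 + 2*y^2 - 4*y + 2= -d^2 - 4*d + 2*y^2 + y*(d - 1) - 3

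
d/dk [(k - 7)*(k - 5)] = 2*k - 12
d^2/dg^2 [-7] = 0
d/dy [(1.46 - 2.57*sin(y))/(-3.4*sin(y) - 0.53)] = 6.3261*cos(y)/(3.4*sin(y) + 0.53)^2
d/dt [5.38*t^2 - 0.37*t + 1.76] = 10.76*t - 0.37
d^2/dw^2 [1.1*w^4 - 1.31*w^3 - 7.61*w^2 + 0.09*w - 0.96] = 13.2*w^2 - 7.86*w - 15.22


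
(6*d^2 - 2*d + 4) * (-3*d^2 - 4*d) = -18*d^4 - 18*d^3 - 4*d^2 - 16*d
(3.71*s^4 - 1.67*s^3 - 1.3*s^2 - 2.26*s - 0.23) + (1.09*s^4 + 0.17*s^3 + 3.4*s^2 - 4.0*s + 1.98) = 4.8*s^4 - 1.5*s^3 + 2.1*s^2 - 6.26*s + 1.75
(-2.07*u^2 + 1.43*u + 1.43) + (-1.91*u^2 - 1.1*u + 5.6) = -3.98*u^2 + 0.33*u + 7.03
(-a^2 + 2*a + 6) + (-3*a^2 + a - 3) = -4*a^2 + 3*a + 3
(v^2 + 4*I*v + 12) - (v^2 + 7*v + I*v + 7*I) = -7*v + 3*I*v + 12 - 7*I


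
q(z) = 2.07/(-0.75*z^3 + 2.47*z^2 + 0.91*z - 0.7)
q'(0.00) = -3.84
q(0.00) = -2.96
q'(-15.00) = 0.00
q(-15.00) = 0.00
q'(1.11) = -1.38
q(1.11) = 0.89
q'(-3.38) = 0.03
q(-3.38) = 0.04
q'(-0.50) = 22.31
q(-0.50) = -4.66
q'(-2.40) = 0.10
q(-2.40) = 0.10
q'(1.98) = -0.16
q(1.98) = 0.42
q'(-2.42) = 0.10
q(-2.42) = 0.09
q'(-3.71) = 0.02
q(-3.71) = 0.03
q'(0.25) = -38.14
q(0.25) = -6.28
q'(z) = 2.07*(2.25*z^2 - 4.94*z - 0.91)/(-0.75*z^3 + 2.47*z^2 + 0.91*z - 0.7)^2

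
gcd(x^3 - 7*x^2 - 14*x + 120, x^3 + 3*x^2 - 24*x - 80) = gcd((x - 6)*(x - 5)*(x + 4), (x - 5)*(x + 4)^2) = x^2 - x - 20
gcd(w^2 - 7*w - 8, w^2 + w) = w + 1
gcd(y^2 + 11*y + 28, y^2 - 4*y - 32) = y + 4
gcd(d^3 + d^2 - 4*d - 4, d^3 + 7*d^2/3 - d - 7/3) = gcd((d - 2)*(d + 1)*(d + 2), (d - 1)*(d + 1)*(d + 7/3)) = d + 1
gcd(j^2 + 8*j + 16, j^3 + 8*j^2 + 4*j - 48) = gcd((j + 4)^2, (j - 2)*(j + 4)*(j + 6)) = j + 4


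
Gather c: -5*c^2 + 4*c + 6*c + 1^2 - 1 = -5*c^2 + 10*c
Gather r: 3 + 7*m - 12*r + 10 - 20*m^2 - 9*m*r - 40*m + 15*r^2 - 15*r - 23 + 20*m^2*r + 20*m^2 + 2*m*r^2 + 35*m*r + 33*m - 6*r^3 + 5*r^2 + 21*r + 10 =-6*r^3 + r^2*(2*m + 20) + r*(20*m^2 + 26*m - 6)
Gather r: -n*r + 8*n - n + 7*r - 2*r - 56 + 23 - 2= 7*n + r*(5 - n) - 35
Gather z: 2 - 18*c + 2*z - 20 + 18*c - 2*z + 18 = 0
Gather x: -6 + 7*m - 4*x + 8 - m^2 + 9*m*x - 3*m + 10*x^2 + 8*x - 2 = -m^2 + 4*m + 10*x^2 + x*(9*m + 4)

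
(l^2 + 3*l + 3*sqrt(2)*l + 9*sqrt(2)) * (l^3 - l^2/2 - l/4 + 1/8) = l^5 + 5*l^4/2 + 3*sqrt(2)*l^4 - 7*l^3/4 + 15*sqrt(2)*l^3/2 - 21*sqrt(2)*l^2/4 - 5*l^2/8 - 15*sqrt(2)*l/8 + 3*l/8 + 9*sqrt(2)/8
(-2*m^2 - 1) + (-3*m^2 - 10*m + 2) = -5*m^2 - 10*m + 1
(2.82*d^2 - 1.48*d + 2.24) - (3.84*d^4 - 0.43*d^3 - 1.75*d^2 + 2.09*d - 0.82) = -3.84*d^4 + 0.43*d^3 + 4.57*d^2 - 3.57*d + 3.06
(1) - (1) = 0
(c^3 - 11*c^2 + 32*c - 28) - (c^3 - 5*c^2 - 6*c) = -6*c^2 + 38*c - 28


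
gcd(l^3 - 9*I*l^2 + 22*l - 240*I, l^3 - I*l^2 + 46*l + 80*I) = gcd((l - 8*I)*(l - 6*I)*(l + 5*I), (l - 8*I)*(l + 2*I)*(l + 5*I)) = l^2 - 3*I*l + 40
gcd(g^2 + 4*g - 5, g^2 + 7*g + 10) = g + 5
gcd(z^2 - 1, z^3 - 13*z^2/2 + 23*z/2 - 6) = z - 1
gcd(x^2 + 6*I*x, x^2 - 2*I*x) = x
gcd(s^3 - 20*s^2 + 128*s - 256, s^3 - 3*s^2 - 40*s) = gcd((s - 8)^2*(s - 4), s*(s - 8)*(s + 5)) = s - 8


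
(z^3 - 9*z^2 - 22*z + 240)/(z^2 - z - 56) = (z^2 - z - 30)/(z + 7)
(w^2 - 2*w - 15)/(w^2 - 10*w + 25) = (w + 3)/(w - 5)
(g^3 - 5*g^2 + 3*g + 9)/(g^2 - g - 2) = (g^2 - 6*g + 9)/(g - 2)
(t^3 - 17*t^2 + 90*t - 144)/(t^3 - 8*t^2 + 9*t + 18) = (t - 8)/(t + 1)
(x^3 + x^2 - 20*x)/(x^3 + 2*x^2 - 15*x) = (x - 4)/(x - 3)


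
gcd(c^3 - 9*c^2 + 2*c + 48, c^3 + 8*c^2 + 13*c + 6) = 1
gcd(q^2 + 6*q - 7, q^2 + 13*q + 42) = q + 7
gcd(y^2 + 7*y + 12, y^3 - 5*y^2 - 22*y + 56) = y + 4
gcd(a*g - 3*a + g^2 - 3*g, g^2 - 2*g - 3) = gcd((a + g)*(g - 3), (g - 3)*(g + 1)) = g - 3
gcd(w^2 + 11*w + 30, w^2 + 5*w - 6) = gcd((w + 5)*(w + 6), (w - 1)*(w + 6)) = w + 6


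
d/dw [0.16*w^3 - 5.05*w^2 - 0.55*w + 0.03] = 0.48*w^2 - 10.1*w - 0.55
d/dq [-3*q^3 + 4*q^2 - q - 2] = -9*q^2 + 8*q - 1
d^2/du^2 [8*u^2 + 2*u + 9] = 16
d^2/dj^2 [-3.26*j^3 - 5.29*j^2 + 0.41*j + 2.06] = -19.56*j - 10.58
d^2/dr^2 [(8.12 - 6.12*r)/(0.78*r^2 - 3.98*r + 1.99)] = (-(1.56*r - 3.98)*(3.12*r - 7.96)*(6.12*r - 8.12) + (28.6416*r - 61.3824)*(0.78*r^2 - 3.98*r + 1.99))/(0.78*r^2 - 3.98*r + 1.99)^3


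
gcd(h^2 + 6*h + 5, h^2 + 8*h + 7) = h + 1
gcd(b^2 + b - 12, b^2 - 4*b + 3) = b - 3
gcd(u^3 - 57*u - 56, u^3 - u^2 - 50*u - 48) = u^2 - 7*u - 8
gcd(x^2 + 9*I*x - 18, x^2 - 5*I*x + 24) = x + 3*I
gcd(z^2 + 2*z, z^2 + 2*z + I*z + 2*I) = z + 2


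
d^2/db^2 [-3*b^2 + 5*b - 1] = -6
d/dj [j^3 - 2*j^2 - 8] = j*(3*j - 4)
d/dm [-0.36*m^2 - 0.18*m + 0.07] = -0.72*m - 0.18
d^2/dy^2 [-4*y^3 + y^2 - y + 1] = 2 - 24*y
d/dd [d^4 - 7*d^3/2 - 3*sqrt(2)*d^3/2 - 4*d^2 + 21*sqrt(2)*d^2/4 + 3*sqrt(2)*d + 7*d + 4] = 4*d^3 - 21*d^2/2 - 9*sqrt(2)*d^2/2 - 8*d + 21*sqrt(2)*d/2 + 3*sqrt(2) + 7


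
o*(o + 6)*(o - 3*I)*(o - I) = o^4 + 6*o^3 - 4*I*o^3 - 3*o^2 - 24*I*o^2 - 18*o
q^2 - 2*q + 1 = (q - 1)^2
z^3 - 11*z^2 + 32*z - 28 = (z - 7)*(z - 2)^2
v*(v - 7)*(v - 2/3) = v^3 - 23*v^2/3 + 14*v/3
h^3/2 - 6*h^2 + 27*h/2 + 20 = (h/2 + 1/2)*(h - 8)*(h - 5)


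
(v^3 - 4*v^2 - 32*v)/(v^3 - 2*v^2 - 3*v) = (-v^2 + 4*v + 32)/(-v^2 + 2*v + 3)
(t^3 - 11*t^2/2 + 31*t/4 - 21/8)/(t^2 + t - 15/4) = (4*t^2 - 16*t + 7)/(2*(2*t + 5))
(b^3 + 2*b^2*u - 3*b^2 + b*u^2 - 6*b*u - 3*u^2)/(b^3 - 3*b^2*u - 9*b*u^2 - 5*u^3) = (3 - b)/(-b + 5*u)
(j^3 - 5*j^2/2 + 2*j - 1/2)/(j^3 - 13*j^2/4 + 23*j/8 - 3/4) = 4*(j^2 - 2*j + 1)/(4*j^2 - 11*j + 6)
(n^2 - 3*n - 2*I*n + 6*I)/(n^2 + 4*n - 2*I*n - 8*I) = (n - 3)/(n + 4)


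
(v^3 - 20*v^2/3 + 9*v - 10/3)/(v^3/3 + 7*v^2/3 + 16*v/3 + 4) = (3*v^3 - 20*v^2 + 27*v - 10)/(v^3 + 7*v^2 + 16*v + 12)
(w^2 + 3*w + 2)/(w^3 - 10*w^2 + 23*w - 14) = (w^2 + 3*w + 2)/(w^3 - 10*w^2 + 23*w - 14)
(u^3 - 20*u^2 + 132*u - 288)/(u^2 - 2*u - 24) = (u^2 - 14*u + 48)/(u + 4)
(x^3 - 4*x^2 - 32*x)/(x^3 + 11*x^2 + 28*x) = (x - 8)/(x + 7)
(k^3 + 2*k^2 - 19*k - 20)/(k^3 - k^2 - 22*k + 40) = (k + 1)/(k - 2)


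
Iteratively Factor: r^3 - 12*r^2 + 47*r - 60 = (r - 3)*(r^2 - 9*r + 20) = (r - 5)*(r - 3)*(r - 4)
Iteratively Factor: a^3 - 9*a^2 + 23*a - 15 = (a - 5)*(a^2 - 4*a + 3) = (a - 5)*(a - 1)*(a - 3)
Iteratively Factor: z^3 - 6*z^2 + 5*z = (z - 1)*(z^2 - 5*z) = z*(z - 1)*(z - 5)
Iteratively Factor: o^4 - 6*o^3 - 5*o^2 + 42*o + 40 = (o - 5)*(o^3 - o^2 - 10*o - 8) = (o - 5)*(o - 4)*(o^2 + 3*o + 2) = (o - 5)*(o - 4)*(o + 1)*(o + 2)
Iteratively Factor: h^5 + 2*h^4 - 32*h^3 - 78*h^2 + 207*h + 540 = (h - 5)*(h^4 + 7*h^3 + 3*h^2 - 63*h - 108) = (h - 5)*(h + 4)*(h^3 + 3*h^2 - 9*h - 27) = (h - 5)*(h + 3)*(h + 4)*(h^2 - 9) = (h - 5)*(h + 3)^2*(h + 4)*(h - 3)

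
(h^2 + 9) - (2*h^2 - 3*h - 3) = -h^2 + 3*h + 12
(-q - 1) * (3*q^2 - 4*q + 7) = -3*q^3 + q^2 - 3*q - 7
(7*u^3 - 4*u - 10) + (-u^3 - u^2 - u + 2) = 6*u^3 - u^2 - 5*u - 8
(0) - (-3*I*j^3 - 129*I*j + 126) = 3*I*j^3 + 129*I*j - 126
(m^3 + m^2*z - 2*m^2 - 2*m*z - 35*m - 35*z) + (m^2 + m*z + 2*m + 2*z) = m^3 + m^2*z - m^2 - m*z - 33*m - 33*z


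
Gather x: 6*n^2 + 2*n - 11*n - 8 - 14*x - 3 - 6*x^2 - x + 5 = 6*n^2 - 9*n - 6*x^2 - 15*x - 6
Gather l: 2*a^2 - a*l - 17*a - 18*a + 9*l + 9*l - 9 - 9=2*a^2 - 35*a + l*(18 - a) - 18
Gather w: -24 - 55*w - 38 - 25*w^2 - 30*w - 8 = -25*w^2 - 85*w - 70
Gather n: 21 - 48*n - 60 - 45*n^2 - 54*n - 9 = -45*n^2 - 102*n - 48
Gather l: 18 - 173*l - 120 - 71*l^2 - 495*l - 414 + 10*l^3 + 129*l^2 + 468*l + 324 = 10*l^3 + 58*l^2 - 200*l - 192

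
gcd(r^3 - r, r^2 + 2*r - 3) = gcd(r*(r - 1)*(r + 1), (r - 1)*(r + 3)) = r - 1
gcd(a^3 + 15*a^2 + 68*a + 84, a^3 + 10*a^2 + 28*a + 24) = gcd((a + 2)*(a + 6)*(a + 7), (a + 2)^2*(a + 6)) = a^2 + 8*a + 12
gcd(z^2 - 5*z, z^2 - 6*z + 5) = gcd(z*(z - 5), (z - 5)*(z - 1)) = z - 5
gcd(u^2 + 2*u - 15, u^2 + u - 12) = u - 3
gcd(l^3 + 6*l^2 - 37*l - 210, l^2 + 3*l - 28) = l + 7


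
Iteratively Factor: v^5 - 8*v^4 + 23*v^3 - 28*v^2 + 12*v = (v)*(v^4 - 8*v^3 + 23*v^2 - 28*v + 12) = v*(v - 2)*(v^3 - 6*v^2 + 11*v - 6) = v*(v - 2)^2*(v^2 - 4*v + 3) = v*(v - 3)*(v - 2)^2*(v - 1)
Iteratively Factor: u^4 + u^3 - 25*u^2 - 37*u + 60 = (u - 5)*(u^3 + 6*u^2 + 5*u - 12) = (u - 5)*(u + 4)*(u^2 + 2*u - 3) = (u - 5)*(u - 1)*(u + 4)*(u + 3)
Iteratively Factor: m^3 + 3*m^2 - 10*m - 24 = (m - 3)*(m^2 + 6*m + 8) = (m - 3)*(m + 4)*(m + 2)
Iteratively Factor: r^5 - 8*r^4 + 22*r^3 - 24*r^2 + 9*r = (r - 3)*(r^4 - 5*r^3 + 7*r^2 - 3*r) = (r - 3)*(r - 1)*(r^3 - 4*r^2 + 3*r) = r*(r - 3)*(r - 1)*(r^2 - 4*r + 3) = r*(r - 3)^2*(r - 1)*(r - 1)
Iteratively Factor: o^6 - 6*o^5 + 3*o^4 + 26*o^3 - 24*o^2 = (o - 1)*(o^5 - 5*o^4 - 2*o^3 + 24*o^2) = (o - 3)*(o - 1)*(o^4 - 2*o^3 - 8*o^2) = (o - 4)*(o - 3)*(o - 1)*(o^3 + 2*o^2) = o*(o - 4)*(o - 3)*(o - 1)*(o^2 + 2*o) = o*(o - 4)*(o - 3)*(o - 1)*(o + 2)*(o)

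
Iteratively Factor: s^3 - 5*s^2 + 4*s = (s)*(s^2 - 5*s + 4) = s*(s - 4)*(s - 1)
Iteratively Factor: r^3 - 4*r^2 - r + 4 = (r - 4)*(r^2 - 1) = (r - 4)*(r + 1)*(r - 1)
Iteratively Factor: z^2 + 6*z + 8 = (z + 2)*(z + 4)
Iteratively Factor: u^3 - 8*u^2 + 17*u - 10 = (u - 1)*(u^2 - 7*u + 10) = (u - 2)*(u - 1)*(u - 5)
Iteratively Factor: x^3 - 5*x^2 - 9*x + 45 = (x + 3)*(x^2 - 8*x + 15) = (x - 3)*(x + 3)*(x - 5)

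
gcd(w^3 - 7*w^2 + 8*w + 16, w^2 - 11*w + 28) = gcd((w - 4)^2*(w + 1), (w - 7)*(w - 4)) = w - 4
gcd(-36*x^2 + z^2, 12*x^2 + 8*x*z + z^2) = 6*x + z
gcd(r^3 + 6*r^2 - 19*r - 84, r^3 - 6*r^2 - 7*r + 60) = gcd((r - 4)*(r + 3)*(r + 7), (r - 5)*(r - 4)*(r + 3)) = r^2 - r - 12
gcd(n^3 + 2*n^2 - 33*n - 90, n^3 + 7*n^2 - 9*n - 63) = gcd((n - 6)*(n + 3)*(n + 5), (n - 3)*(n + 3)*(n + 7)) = n + 3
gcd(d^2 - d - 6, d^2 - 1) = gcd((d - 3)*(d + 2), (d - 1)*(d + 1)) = 1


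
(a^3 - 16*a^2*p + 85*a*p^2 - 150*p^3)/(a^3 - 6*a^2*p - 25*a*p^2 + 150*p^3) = (a - 5*p)/(a + 5*p)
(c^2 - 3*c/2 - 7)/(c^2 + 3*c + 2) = (c - 7/2)/(c + 1)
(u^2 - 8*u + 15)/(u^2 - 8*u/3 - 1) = 3*(u - 5)/(3*u + 1)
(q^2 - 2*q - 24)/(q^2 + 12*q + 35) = (q^2 - 2*q - 24)/(q^2 + 12*q + 35)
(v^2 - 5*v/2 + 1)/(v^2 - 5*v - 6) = (-v^2 + 5*v/2 - 1)/(-v^2 + 5*v + 6)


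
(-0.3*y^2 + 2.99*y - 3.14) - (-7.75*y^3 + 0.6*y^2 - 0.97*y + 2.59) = 7.75*y^3 - 0.9*y^2 + 3.96*y - 5.73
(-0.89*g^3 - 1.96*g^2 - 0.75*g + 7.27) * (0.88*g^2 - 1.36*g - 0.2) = -0.7832*g^5 - 0.5144*g^4 + 2.1836*g^3 + 7.8096*g^2 - 9.7372*g - 1.454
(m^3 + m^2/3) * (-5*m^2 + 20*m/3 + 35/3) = -5*m^5 + 5*m^4 + 125*m^3/9 + 35*m^2/9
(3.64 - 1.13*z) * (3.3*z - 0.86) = -3.729*z^2 + 12.9838*z - 3.1304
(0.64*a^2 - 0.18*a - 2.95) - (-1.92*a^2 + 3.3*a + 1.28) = 2.56*a^2 - 3.48*a - 4.23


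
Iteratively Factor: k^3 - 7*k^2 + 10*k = (k - 2)*(k^2 - 5*k) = (k - 5)*(k - 2)*(k)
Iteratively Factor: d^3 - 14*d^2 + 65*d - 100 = (d - 5)*(d^2 - 9*d + 20) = (d - 5)^2*(d - 4)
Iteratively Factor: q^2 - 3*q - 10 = (q + 2)*(q - 5)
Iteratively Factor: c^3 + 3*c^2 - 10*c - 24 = (c - 3)*(c^2 + 6*c + 8) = (c - 3)*(c + 2)*(c + 4)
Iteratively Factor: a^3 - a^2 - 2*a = (a + 1)*(a^2 - 2*a) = a*(a + 1)*(a - 2)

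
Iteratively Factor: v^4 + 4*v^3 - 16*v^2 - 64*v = (v + 4)*(v^3 - 16*v) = (v - 4)*(v + 4)*(v^2 + 4*v) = v*(v - 4)*(v + 4)*(v + 4)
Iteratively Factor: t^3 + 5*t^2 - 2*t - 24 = (t + 4)*(t^2 + t - 6) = (t + 3)*(t + 4)*(t - 2)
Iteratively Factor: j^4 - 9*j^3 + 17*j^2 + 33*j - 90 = (j + 2)*(j^3 - 11*j^2 + 39*j - 45) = (j - 3)*(j + 2)*(j^2 - 8*j + 15) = (j - 5)*(j - 3)*(j + 2)*(j - 3)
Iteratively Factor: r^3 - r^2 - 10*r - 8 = (r - 4)*(r^2 + 3*r + 2) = (r - 4)*(r + 1)*(r + 2)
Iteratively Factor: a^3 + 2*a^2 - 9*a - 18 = (a + 2)*(a^2 - 9) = (a - 3)*(a + 2)*(a + 3)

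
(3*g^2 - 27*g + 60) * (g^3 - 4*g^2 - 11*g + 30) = 3*g^5 - 39*g^4 + 135*g^3 + 147*g^2 - 1470*g + 1800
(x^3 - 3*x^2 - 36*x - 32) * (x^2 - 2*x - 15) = x^5 - 5*x^4 - 45*x^3 + 85*x^2 + 604*x + 480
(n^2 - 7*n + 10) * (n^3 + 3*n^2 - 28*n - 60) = n^5 - 4*n^4 - 39*n^3 + 166*n^2 + 140*n - 600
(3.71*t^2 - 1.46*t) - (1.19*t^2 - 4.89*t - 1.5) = 2.52*t^2 + 3.43*t + 1.5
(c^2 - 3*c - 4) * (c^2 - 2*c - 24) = c^4 - 5*c^3 - 22*c^2 + 80*c + 96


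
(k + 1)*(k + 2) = k^2 + 3*k + 2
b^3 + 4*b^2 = b^2*(b + 4)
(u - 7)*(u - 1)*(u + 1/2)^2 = u^4 - 7*u^3 - 3*u^2/4 + 5*u + 7/4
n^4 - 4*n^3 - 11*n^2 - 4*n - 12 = (n - 6)*(n + 2)*(n - I)*(n + I)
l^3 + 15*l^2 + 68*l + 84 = (l + 2)*(l + 6)*(l + 7)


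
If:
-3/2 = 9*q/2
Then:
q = -1/3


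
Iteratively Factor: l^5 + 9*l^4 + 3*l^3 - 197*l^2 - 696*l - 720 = (l + 4)*(l^4 + 5*l^3 - 17*l^2 - 129*l - 180) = (l + 4)^2*(l^3 + l^2 - 21*l - 45) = (l - 5)*(l + 4)^2*(l^2 + 6*l + 9) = (l - 5)*(l + 3)*(l + 4)^2*(l + 3)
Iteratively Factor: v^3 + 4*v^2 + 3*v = (v)*(v^2 + 4*v + 3) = v*(v + 3)*(v + 1)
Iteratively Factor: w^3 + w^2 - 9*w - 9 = (w - 3)*(w^2 + 4*w + 3) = (w - 3)*(w + 1)*(w + 3)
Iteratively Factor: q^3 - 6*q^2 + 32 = (q + 2)*(q^2 - 8*q + 16) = (q - 4)*(q + 2)*(q - 4)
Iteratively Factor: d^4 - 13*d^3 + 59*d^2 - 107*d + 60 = (d - 4)*(d^3 - 9*d^2 + 23*d - 15) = (d - 4)*(d - 1)*(d^2 - 8*d + 15) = (d - 4)*(d - 3)*(d - 1)*(d - 5)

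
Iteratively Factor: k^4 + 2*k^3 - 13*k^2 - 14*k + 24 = (k - 1)*(k^3 + 3*k^2 - 10*k - 24) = (k - 1)*(k + 2)*(k^2 + k - 12) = (k - 3)*(k - 1)*(k + 2)*(k + 4)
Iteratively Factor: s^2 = (s)*(s)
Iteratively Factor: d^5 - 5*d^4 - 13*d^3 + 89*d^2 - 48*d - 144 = (d - 3)*(d^4 - 2*d^3 - 19*d^2 + 32*d + 48) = (d - 3)*(d + 4)*(d^3 - 6*d^2 + 5*d + 12) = (d - 4)*(d - 3)*(d + 4)*(d^2 - 2*d - 3) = (d - 4)*(d - 3)*(d + 1)*(d + 4)*(d - 3)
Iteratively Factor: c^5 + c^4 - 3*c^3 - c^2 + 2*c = (c + 2)*(c^4 - c^3 - c^2 + c) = (c + 1)*(c + 2)*(c^3 - 2*c^2 + c) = (c - 1)*(c + 1)*(c + 2)*(c^2 - c) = c*(c - 1)*(c + 1)*(c + 2)*(c - 1)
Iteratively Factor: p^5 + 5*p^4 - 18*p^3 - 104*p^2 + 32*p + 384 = (p + 3)*(p^4 + 2*p^3 - 24*p^2 - 32*p + 128) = (p - 2)*(p + 3)*(p^3 + 4*p^2 - 16*p - 64) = (p - 2)*(p + 3)*(p + 4)*(p^2 - 16) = (p - 2)*(p + 3)*(p + 4)^2*(p - 4)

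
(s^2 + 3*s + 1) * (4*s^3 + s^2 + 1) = 4*s^5 + 13*s^4 + 7*s^3 + 2*s^2 + 3*s + 1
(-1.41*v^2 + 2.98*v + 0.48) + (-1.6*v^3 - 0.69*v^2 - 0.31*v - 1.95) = -1.6*v^3 - 2.1*v^2 + 2.67*v - 1.47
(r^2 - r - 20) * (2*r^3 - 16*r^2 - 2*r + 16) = 2*r^5 - 18*r^4 - 26*r^3 + 338*r^2 + 24*r - 320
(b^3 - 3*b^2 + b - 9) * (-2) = -2*b^3 + 6*b^2 - 2*b + 18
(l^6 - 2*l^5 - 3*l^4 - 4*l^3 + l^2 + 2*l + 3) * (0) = 0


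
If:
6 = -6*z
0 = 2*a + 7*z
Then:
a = 7/2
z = -1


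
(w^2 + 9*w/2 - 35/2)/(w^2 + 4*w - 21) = (w - 5/2)/(w - 3)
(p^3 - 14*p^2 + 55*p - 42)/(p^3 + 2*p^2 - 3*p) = (p^2 - 13*p + 42)/(p*(p + 3))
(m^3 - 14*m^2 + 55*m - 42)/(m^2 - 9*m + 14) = (m^2 - 7*m + 6)/(m - 2)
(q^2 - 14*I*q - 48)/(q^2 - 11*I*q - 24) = (q - 6*I)/(q - 3*I)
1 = 1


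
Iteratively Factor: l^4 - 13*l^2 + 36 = (l + 2)*(l^3 - 2*l^2 - 9*l + 18) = (l - 2)*(l + 2)*(l^2 - 9) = (l - 2)*(l + 2)*(l + 3)*(l - 3)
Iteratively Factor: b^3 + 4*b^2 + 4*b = (b)*(b^2 + 4*b + 4) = b*(b + 2)*(b + 2)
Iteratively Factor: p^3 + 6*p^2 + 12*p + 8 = (p + 2)*(p^2 + 4*p + 4) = (p + 2)^2*(p + 2)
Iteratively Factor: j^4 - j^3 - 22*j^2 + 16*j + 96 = (j + 2)*(j^3 - 3*j^2 - 16*j + 48) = (j - 3)*(j + 2)*(j^2 - 16) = (j - 3)*(j + 2)*(j + 4)*(j - 4)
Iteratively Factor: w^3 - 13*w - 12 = (w + 1)*(w^2 - w - 12) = (w + 1)*(w + 3)*(w - 4)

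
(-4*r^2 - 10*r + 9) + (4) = -4*r^2 - 10*r + 13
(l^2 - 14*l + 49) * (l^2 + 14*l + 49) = l^4 - 98*l^2 + 2401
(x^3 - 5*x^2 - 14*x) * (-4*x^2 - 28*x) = -4*x^5 - 8*x^4 + 196*x^3 + 392*x^2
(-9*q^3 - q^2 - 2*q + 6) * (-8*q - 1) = 72*q^4 + 17*q^3 + 17*q^2 - 46*q - 6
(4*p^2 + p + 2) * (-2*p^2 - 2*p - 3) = -8*p^4 - 10*p^3 - 18*p^2 - 7*p - 6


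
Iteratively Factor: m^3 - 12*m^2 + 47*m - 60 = (m - 3)*(m^2 - 9*m + 20) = (m - 4)*(m - 3)*(m - 5)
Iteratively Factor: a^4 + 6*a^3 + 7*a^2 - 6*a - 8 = (a - 1)*(a^3 + 7*a^2 + 14*a + 8) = (a - 1)*(a + 4)*(a^2 + 3*a + 2) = (a - 1)*(a + 1)*(a + 4)*(a + 2)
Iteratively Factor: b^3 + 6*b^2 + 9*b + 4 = (b + 4)*(b^2 + 2*b + 1) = (b + 1)*(b + 4)*(b + 1)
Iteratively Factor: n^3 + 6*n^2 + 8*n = (n + 4)*(n^2 + 2*n) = (n + 2)*(n + 4)*(n)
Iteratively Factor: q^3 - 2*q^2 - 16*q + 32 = (q - 2)*(q^2 - 16) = (q - 2)*(q + 4)*(q - 4)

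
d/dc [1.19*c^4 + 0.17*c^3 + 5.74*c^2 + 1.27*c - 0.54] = 4.76*c^3 + 0.51*c^2 + 11.48*c + 1.27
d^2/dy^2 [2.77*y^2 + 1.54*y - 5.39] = 5.54000000000000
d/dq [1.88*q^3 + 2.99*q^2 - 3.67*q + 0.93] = 5.64*q^2 + 5.98*q - 3.67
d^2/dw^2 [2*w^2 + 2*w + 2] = 4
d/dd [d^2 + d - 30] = 2*d + 1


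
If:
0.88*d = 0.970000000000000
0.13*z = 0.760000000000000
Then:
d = 1.10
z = 5.85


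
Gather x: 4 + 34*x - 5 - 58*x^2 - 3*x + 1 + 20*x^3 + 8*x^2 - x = 20*x^3 - 50*x^2 + 30*x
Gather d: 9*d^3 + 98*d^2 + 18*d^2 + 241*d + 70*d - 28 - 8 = 9*d^3 + 116*d^2 + 311*d - 36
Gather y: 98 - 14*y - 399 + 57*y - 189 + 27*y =70*y - 490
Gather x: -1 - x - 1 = -x - 2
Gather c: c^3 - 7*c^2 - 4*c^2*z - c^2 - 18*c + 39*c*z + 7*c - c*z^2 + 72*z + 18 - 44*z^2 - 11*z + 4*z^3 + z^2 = c^3 + c^2*(-4*z - 8) + c*(-z^2 + 39*z - 11) + 4*z^3 - 43*z^2 + 61*z + 18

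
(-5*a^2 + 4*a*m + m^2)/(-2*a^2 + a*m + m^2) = (5*a + m)/(2*a + m)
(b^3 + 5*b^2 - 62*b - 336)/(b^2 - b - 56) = b + 6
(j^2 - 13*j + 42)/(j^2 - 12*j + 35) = (j - 6)/(j - 5)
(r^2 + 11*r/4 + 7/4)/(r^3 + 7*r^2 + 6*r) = (r + 7/4)/(r*(r + 6))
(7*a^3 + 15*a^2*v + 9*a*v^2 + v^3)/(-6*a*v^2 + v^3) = (7*a^3 + 15*a^2*v + 9*a*v^2 + v^3)/(v^2*(-6*a + v))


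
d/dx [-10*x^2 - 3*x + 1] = -20*x - 3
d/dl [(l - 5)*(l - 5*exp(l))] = l - (l - 5)*(5*exp(l) - 1) - 5*exp(l)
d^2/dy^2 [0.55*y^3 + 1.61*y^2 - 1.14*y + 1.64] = 3.3*y + 3.22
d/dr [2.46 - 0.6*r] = -0.600000000000000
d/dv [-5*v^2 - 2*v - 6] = -10*v - 2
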